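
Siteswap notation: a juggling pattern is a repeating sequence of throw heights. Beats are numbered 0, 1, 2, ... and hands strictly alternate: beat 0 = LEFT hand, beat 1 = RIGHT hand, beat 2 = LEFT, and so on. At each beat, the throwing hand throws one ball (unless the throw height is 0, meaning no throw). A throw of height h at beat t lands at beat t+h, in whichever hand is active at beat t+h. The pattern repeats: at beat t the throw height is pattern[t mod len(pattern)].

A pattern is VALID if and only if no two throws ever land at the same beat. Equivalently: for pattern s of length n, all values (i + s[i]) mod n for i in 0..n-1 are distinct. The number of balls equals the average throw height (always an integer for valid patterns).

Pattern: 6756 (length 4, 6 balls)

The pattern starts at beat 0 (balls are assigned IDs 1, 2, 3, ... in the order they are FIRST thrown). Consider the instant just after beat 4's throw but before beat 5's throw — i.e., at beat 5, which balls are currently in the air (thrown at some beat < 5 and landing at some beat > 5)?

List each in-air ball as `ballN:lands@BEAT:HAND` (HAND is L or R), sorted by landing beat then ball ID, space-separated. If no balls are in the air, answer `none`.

Beat 0 (L): throw ball1 h=6 -> lands@6:L; in-air after throw: [b1@6:L]
Beat 1 (R): throw ball2 h=7 -> lands@8:L; in-air after throw: [b1@6:L b2@8:L]
Beat 2 (L): throw ball3 h=5 -> lands@7:R; in-air after throw: [b1@6:L b3@7:R b2@8:L]
Beat 3 (R): throw ball4 h=6 -> lands@9:R; in-air after throw: [b1@6:L b3@7:R b2@8:L b4@9:R]
Beat 4 (L): throw ball5 h=6 -> lands@10:L; in-air after throw: [b1@6:L b3@7:R b2@8:L b4@9:R b5@10:L]
Beat 5 (R): throw ball6 h=7 -> lands@12:L; in-air after throw: [b1@6:L b3@7:R b2@8:L b4@9:R b5@10:L b6@12:L]

Answer: ball1:lands@6:L ball3:lands@7:R ball2:lands@8:L ball4:lands@9:R ball5:lands@10:L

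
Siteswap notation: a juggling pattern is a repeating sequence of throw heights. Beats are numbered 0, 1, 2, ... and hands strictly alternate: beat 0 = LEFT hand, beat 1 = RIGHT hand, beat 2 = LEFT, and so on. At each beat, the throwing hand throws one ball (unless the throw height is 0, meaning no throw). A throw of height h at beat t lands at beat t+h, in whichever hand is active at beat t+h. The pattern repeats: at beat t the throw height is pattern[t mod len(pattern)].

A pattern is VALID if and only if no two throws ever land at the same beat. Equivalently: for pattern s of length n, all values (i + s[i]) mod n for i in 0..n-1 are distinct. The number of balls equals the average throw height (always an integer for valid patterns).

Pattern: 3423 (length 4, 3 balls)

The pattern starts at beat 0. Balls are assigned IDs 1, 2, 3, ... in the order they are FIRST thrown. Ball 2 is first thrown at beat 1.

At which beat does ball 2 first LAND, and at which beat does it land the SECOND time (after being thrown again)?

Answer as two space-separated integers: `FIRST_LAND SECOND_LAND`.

Beat 0 (L): throw ball1 h=3 -> lands@3:R; in-air after throw: [b1@3:R]
Beat 1 (R): throw ball2 h=4 -> lands@5:R; in-air after throw: [b1@3:R b2@5:R]
Beat 2 (L): throw ball3 h=2 -> lands@4:L; in-air after throw: [b1@3:R b3@4:L b2@5:R]
Beat 3 (R): throw ball1 h=3 -> lands@6:L; in-air after throw: [b3@4:L b2@5:R b1@6:L]
Beat 4 (L): throw ball3 h=3 -> lands@7:R; in-air after throw: [b2@5:R b1@6:L b3@7:R]
Beat 5 (R): throw ball2 h=4 -> lands@9:R; in-air after throw: [b1@6:L b3@7:R b2@9:R]
Beat 6 (L): throw ball1 h=2 -> lands@8:L; in-air after throw: [b3@7:R b1@8:L b2@9:R]
Beat 7 (R): throw ball3 h=3 -> lands@10:L; in-air after throw: [b1@8:L b2@9:R b3@10:L]
Beat 8 (L): throw ball1 h=3 -> lands@11:R; in-air after throw: [b2@9:R b3@10:L b1@11:R]
Beat 9 (R): throw ball2 h=4 -> lands@13:R; in-air after throw: [b3@10:L b1@11:R b2@13:R]
Ball 2: thrown@1 h=4 -> first land @5; rethrown@5 h=4 -> second land @9

Answer: 5 9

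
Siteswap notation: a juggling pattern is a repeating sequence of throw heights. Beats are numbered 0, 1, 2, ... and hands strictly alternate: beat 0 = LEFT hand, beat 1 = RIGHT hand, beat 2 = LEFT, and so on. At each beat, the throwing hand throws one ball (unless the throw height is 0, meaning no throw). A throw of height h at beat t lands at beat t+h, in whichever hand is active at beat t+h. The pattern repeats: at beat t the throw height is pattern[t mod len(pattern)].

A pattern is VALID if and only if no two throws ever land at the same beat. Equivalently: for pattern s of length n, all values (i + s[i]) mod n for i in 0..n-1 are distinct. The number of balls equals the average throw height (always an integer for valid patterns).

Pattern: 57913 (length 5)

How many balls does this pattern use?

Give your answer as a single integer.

Pattern = [5, 7, 9, 1, 3], length n = 5
  position 0: throw height = 5, running sum = 5
  position 1: throw height = 7, running sum = 12
  position 2: throw height = 9, running sum = 21
  position 3: throw height = 1, running sum = 22
  position 4: throw height = 3, running sum = 25
Total sum = 25; balls = sum / n = 25 / 5 = 5

Answer: 5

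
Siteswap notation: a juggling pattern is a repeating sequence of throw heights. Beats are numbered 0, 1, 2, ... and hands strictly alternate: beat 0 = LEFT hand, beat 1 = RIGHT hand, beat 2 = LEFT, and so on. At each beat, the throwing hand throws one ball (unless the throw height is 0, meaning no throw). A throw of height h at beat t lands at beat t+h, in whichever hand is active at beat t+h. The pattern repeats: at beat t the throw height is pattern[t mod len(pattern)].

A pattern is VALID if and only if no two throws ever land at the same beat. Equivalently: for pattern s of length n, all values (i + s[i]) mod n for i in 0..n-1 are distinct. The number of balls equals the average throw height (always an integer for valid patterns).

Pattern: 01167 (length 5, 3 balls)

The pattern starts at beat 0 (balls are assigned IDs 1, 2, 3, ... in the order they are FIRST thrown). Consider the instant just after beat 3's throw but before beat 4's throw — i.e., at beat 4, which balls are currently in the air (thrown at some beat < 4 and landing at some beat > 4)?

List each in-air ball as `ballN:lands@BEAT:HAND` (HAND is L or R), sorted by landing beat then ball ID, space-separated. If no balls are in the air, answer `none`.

Beat 1 (R): throw ball1 h=1 -> lands@2:L; in-air after throw: [b1@2:L]
Beat 2 (L): throw ball1 h=1 -> lands@3:R; in-air after throw: [b1@3:R]
Beat 3 (R): throw ball1 h=6 -> lands@9:R; in-air after throw: [b1@9:R]
Beat 4 (L): throw ball2 h=7 -> lands@11:R; in-air after throw: [b1@9:R b2@11:R]

Answer: ball1:lands@9:R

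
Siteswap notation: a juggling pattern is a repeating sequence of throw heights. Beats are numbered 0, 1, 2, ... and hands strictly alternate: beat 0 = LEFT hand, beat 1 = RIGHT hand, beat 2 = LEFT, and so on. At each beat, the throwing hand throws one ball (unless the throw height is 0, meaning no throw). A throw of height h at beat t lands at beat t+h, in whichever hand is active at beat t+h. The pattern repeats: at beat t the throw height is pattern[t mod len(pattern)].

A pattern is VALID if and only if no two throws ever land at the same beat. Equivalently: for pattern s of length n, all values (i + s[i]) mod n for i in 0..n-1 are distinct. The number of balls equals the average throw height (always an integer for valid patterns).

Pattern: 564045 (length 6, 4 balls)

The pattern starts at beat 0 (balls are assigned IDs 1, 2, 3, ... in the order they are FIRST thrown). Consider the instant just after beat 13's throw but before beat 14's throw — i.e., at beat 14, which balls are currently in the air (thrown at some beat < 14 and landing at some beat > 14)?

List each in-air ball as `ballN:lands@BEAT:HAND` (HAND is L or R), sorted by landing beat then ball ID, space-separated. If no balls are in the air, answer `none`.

Beat 0 (L): throw ball1 h=5 -> lands@5:R; in-air after throw: [b1@5:R]
Beat 1 (R): throw ball2 h=6 -> lands@7:R; in-air after throw: [b1@5:R b2@7:R]
Beat 2 (L): throw ball3 h=4 -> lands@6:L; in-air after throw: [b1@5:R b3@6:L b2@7:R]
Beat 4 (L): throw ball4 h=4 -> lands@8:L; in-air after throw: [b1@5:R b3@6:L b2@7:R b4@8:L]
Beat 5 (R): throw ball1 h=5 -> lands@10:L; in-air after throw: [b3@6:L b2@7:R b4@8:L b1@10:L]
Beat 6 (L): throw ball3 h=5 -> lands@11:R; in-air after throw: [b2@7:R b4@8:L b1@10:L b3@11:R]
Beat 7 (R): throw ball2 h=6 -> lands@13:R; in-air after throw: [b4@8:L b1@10:L b3@11:R b2@13:R]
Beat 8 (L): throw ball4 h=4 -> lands@12:L; in-air after throw: [b1@10:L b3@11:R b4@12:L b2@13:R]
Beat 10 (L): throw ball1 h=4 -> lands@14:L; in-air after throw: [b3@11:R b4@12:L b2@13:R b1@14:L]
Beat 11 (R): throw ball3 h=5 -> lands@16:L; in-air after throw: [b4@12:L b2@13:R b1@14:L b3@16:L]
Beat 12 (L): throw ball4 h=5 -> lands@17:R; in-air after throw: [b2@13:R b1@14:L b3@16:L b4@17:R]
Beat 13 (R): throw ball2 h=6 -> lands@19:R; in-air after throw: [b1@14:L b3@16:L b4@17:R b2@19:R]
Beat 14 (L): throw ball1 h=4 -> lands@18:L; in-air after throw: [b3@16:L b4@17:R b1@18:L b2@19:R]

Answer: ball3:lands@16:L ball4:lands@17:R ball2:lands@19:R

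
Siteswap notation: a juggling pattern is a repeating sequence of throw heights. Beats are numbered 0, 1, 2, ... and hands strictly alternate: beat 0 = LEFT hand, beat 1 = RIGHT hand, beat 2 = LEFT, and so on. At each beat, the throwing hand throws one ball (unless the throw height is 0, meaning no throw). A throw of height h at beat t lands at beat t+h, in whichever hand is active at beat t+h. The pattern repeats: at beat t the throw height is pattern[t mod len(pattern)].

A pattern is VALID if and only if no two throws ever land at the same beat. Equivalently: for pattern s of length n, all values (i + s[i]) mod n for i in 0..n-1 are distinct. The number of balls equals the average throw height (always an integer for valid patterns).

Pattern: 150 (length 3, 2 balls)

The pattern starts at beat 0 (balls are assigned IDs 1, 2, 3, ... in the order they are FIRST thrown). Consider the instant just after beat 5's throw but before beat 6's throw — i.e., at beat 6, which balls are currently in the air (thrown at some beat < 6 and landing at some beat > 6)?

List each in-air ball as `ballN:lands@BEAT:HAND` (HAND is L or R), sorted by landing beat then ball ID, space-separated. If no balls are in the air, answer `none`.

Answer: ball2:lands@9:R

Derivation:
Beat 0 (L): throw ball1 h=1 -> lands@1:R; in-air after throw: [b1@1:R]
Beat 1 (R): throw ball1 h=5 -> lands@6:L; in-air after throw: [b1@6:L]
Beat 3 (R): throw ball2 h=1 -> lands@4:L; in-air after throw: [b2@4:L b1@6:L]
Beat 4 (L): throw ball2 h=5 -> lands@9:R; in-air after throw: [b1@6:L b2@9:R]
Beat 6 (L): throw ball1 h=1 -> lands@7:R; in-air after throw: [b1@7:R b2@9:R]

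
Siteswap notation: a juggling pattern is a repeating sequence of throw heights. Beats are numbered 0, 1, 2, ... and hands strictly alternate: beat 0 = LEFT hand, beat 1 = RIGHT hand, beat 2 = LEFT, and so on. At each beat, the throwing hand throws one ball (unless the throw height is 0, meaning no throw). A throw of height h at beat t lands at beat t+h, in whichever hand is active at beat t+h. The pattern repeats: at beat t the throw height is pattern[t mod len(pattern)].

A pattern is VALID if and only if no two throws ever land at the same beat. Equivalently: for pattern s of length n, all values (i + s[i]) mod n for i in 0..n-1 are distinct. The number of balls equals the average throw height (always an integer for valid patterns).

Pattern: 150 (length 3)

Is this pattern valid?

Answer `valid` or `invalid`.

Answer: valid

Derivation:
i=0: (i + s[i]) mod n = (0 + 1) mod 3 = 1
i=1: (i + s[i]) mod n = (1 + 5) mod 3 = 0
i=2: (i + s[i]) mod n = (2 + 0) mod 3 = 2
Residues: [1, 0, 2], distinct: True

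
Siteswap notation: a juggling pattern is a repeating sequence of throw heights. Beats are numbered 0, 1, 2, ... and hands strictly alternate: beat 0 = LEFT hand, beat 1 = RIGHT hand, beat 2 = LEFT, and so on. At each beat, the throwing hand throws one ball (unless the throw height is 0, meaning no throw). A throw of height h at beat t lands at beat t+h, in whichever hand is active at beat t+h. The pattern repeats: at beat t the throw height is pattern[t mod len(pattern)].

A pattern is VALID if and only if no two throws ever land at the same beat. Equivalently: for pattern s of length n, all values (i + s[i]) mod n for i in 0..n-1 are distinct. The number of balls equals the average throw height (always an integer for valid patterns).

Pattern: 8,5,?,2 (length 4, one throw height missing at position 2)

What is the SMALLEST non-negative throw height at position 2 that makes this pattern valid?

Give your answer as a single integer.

Answer: 1

Derivation:
i=0: (0 + 8) mod 4 = 0
i=1: (1 + 5) mod 4 = 2
i=2: s[i]=? (unknown)
i=3: (3 + 2) mod 4 = 1
Known residues: [0, 1, 2]; need a permutation of 0..3, so missing residue r = 3
Need (2 + s) mod 4 = 3; smallest s = (3 - 2) mod 4 = 1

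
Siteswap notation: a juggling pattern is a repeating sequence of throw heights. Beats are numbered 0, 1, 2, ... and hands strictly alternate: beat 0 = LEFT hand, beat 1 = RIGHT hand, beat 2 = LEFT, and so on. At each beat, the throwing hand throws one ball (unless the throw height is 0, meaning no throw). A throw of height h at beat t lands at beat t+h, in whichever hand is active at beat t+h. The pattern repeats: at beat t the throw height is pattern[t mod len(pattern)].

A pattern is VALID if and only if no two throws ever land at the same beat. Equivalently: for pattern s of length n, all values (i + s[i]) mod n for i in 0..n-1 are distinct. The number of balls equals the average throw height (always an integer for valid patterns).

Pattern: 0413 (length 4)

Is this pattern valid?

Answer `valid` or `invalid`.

Answer: valid

Derivation:
i=0: (i + s[i]) mod n = (0 + 0) mod 4 = 0
i=1: (i + s[i]) mod n = (1 + 4) mod 4 = 1
i=2: (i + s[i]) mod n = (2 + 1) mod 4 = 3
i=3: (i + s[i]) mod n = (3 + 3) mod 4 = 2
Residues: [0, 1, 3, 2], distinct: True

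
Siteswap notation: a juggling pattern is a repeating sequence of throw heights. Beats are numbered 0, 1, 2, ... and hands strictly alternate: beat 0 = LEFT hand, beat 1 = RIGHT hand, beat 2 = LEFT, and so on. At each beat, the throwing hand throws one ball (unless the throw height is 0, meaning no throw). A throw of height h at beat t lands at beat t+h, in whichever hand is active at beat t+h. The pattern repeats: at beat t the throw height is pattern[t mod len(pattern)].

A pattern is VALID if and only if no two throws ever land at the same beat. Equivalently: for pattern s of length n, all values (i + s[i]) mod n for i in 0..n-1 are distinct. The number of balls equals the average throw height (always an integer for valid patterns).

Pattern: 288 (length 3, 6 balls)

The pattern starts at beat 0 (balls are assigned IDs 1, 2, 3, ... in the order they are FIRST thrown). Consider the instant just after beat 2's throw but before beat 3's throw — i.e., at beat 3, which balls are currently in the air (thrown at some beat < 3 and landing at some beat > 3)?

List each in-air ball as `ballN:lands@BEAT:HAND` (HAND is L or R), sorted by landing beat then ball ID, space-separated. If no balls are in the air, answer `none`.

Beat 0 (L): throw ball1 h=2 -> lands@2:L; in-air after throw: [b1@2:L]
Beat 1 (R): throw ball2 h=8 -> lands@9:R; in-air after throw: [b1@2:L b2@9:R]
Beat 2 (L): throw ball1 h=8 -> lands@10:L; in-air after throw: [b2@9:R b1@10:L]
Beat 3 (R): throw ball3 h=2 -> lands@5:R; in-air after throw: [b3@5:R b2@9:R b1@10:L]

Answer: ball2:lands@9:R ball1:lands@10:L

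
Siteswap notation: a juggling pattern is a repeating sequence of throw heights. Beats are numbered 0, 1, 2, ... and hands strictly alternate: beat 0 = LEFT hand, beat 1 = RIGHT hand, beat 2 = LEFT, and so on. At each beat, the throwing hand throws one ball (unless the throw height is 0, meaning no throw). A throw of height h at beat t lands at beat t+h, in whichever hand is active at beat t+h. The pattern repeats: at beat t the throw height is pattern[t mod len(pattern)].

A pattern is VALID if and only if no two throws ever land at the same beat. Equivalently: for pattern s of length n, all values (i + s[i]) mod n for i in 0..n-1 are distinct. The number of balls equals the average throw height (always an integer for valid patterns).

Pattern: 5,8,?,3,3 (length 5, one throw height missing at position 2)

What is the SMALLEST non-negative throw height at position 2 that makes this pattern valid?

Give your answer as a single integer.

i=0: (0 + 5) mod 5 = 0
i=1: (1 + 8) mod 5 = 4
i=2: s[i]=? (unknown)
i=3: (3 + 3) mod 5 = 1
i=4: (4 + 3) mod 5 = 2
Known residues: [0, 1, 2, 4]; need a permutation of 0..4, so missing residue r = 3
Need (2 + s) mod 5 = 3; smallest s = (3 - 2) mod 5 = 1

Answer: 1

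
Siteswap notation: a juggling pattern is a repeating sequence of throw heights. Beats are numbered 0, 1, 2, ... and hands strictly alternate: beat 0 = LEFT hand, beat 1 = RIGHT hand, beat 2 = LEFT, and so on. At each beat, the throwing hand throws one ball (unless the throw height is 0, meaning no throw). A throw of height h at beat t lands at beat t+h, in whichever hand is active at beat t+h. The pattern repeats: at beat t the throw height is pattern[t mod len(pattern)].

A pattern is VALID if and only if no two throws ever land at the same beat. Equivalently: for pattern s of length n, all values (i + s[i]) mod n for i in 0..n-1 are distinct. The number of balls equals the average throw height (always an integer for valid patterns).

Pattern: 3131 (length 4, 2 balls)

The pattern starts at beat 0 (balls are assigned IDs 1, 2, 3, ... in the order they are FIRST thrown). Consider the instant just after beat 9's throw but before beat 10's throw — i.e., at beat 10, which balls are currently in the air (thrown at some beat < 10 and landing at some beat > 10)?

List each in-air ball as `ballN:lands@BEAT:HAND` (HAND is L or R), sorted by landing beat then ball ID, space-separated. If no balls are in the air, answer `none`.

Beat 0 (L): throw ball1 h=3 -> lands@3:R; in-air after throw: [b1@3:R]
Beat 1 (R): throw ball2 h=1 -> lands@2:L; in-air after throw: [b2@2:L b1@3:R]
Beat 2 (L): throw ball2 h=3 -> lands@5:R; in-air after throw: [b1@3:R b2@5:R]
Beat 3 (R): throw ball1 h=1 -> lands@4:L; in-air after throw: [b1@4:L b2@5:R]
Beat 4 (L): throw ball1 h=3 -> lands@7:R; in-air after throw: [b2@5:R b1@7:R]
Beat 5 (R): throw ball2 h=1 -> lands@6:L; in-air after throw: [b2@6:L b1@7:R]
Beat 6 (L): throw ball2 h=3 -> lands@9:R; in-air after throw: [b1@7:R b2@9:R]
Beat 7 (R): throw ball1 h=1 -> lands@8:L; in-air after throw: [b1@8:L b2@9:R]
Beat 8 (L): throw ball1 h=3 -> lands@11:R; in-air after throw: [b2@9:R b1@11:R]
Beat 9 (R): throw ball2 h=1 -> lands@10:L; in-air after throw: [b2@10:L b1@11:R]
Beat 10 (L): throw ball2 h=3 -> lands@13:R; in-air after throw: [b1@11:R b2@13:R]

Answer: ball1:lands@11:R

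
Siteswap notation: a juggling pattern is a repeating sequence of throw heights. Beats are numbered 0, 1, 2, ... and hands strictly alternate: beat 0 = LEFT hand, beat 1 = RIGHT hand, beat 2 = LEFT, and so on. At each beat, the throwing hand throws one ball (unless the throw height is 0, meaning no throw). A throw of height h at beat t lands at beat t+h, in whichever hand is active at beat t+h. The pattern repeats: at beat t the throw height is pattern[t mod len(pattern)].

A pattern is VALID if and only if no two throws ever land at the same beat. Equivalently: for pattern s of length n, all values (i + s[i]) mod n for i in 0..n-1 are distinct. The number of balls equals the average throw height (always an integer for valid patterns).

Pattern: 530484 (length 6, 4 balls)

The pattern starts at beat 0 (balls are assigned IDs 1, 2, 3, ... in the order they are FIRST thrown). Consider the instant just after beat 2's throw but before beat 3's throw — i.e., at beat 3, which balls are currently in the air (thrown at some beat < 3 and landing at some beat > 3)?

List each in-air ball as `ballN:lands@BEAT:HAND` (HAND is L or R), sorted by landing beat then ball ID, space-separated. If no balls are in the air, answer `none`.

Beat 0 (L): throw ball1 h=5 -> lands@5:R; in-air after throw: [b1@5:R]
Beat 1 (R): throw ball2 h=3 -> lands@4:L; in-air after throw: [b2@4:L b1@5:R]
Beat 3 (R): throw ball3 h=4 -> lands@7:R; in-air after throw: [b2@4:L b1@5:R b3@7:R]

Answer: ball2:lands@4:L ball1:lands@5:R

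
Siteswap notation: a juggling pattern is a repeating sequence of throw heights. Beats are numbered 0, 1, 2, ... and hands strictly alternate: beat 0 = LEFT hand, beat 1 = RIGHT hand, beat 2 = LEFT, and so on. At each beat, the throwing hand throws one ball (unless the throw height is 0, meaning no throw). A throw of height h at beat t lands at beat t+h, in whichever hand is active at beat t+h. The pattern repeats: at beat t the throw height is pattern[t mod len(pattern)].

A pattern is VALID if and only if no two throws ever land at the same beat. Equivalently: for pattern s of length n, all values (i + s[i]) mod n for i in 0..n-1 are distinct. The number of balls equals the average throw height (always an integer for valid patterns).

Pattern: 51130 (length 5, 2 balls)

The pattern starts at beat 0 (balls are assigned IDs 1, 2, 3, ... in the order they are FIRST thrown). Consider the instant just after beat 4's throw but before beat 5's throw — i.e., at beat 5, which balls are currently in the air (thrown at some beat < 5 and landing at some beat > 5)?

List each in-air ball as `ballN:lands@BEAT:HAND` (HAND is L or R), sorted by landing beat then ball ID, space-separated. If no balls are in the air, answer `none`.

Beat 0 (L): throw ball1 h=5 -> lands@5:R; in-air after throw: [b1@5:R]
Beat 1 (R): throw ball2 h=1 -> lands@2:L; in-air after throw: [b2@2:L b1@5:R]
Beat 2 (L): throw ball2 h=1 -> lands@3:R; in-air after throw: [b2@3:R b1@5:R]
Beat 3 (R): throw ball2 h=3 -> lands@6:L; in-air after throw: [b1@5:R b2@6:L]
Beat 5 (R): throw ball1 h=5 -> lands@10:L; in-air after throw: [b2@6:L b1@10:L]

Answer: ball2:lands@6:L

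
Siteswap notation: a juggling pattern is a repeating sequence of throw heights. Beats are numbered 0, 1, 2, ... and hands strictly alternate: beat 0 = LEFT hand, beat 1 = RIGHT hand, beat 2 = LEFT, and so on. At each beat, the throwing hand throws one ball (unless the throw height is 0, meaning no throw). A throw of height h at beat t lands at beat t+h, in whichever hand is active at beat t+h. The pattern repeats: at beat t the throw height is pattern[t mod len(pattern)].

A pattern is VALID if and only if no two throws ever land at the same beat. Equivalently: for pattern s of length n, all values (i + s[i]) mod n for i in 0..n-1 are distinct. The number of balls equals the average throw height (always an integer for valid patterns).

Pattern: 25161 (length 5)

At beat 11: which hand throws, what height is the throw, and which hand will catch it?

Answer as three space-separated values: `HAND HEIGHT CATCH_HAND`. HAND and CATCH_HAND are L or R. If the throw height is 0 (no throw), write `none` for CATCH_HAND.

Answer: R 5 L

Derivation:
Beat 11: 11 mod 2 = 1, so hand = R
Throw height = pattern[11 mod 5] = pattern[1] = 5
Lands at beat 11+5=16, 16 mod 2 = 0, so catch hand = L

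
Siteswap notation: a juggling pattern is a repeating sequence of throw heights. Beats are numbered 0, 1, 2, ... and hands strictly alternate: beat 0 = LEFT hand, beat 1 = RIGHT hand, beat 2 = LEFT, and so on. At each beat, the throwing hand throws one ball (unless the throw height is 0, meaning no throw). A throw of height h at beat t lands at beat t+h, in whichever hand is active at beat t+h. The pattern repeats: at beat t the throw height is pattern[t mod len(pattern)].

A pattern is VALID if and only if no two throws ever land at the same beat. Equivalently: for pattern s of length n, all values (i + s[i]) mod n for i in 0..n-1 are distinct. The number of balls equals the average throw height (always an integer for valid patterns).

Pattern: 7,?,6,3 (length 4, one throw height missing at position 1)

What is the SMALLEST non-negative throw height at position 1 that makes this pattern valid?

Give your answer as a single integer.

i=0: (0 + 7) mod 4 = 3
i=1: s[i]=? (unknown)
i=2: (2 + 6) mod 4 = 0
i=3: (3 + 3) mod 4 = 2
Known residues: [0, 2, 3]; need a permutation of 0..3, so missing residue r = 1
Need (1 + s) mod 4 = 1; smallest s = (1 - 1) mod 4 = 0

Answer: 0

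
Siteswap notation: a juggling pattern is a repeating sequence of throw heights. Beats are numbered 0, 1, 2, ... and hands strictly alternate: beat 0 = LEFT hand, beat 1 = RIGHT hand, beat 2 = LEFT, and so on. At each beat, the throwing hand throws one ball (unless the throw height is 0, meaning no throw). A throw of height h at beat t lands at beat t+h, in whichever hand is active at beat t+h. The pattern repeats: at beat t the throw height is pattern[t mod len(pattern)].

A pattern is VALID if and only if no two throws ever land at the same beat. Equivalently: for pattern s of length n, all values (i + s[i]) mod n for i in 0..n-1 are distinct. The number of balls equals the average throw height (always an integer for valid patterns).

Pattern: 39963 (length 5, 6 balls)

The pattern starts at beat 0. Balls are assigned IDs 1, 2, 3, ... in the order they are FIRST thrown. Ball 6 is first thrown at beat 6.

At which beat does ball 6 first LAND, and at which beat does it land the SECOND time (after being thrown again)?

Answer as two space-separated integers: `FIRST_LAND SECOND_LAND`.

Answer: 15 18

Derivation:
Beat 0 (L): throw ball1 h=3 -> lands@3:R; in-air after throw: [b1@3:R]
Beat 1 (R): throw ball2 h=9 -> lands@10:L; in-air after throw: [b1@3:R b2@10:L]
Beat 2 (L): throw ball3 h=9 -> lands@11:R; in-air after throw: [b1@3:R b2@10:L b3@11:R]
Beat 3 (R): throw ball1 h=6 -> lands@9:R; in-air after throw: [b1@9:R b2@10:L b3@11:R]
Beat 4 (L): throw ball4 h=3 -> lands@7:R; in-air after throw: [b4@7:R b1@9:R b2@10:L b3@11:R]
Beat 5 (R): throw ball5 h=3 -> lands@8:L; in-air after throw: [b4@7:R b5@8:L b1@9:R b2@10:L b3@11:R]
Beat 6 (L): throw ball6 h=9 -> lands@15:R; in-air after throw: [b4@7:R b5@8:L b1@9:R b2@10:L b3@11:R b6@15:R]
Beat 7 (R): throw ball4 h=9 -> lands@16:L; in-air after throw: [b5@8:L b1@9:R b2@10:L b3@11:R b6@15:R b4@16:L]
Beat 8 (L): throw ball5 h=6 -> lands@14:L; in-air after throw: [b1@9:R b2@10:L b3@11:R b5@14:L b6@15:R b4@16:L]
Beat 9 (R): throw ball1 h=3 -> lands@12:L; in-air after throw: [b2@10:L b3@11:R b1@12:L b5@14:L b6@15:R b4@16:L]
Beat 10 (L): throw ball2 h=3 -> lands@13:R; in-air after throw: [b3@11:R b1@12:L b2@13:R b5@14:L b6@15:R b4@16:L]
Beat 11 (R): throw ball3 h=9 -> lands@20:L; in-air after throw: [b1@12:L b2@13:R b5@14:L b6@15:R b4@16:L b3@20:L]
Beat 12 (L): throw ball1 h=9 -> lands@21:R; in-air after throw: [b2@13:R b5@14:L b6@15:R b4@16:L b3@20:L b1@21:R]
Beat 13 (R): throw ball2 h=6 -> lands@19:R; in-air after throw: [b5@14:L b6@15:R b4@16:L b2@19:R b3@20:L b1@21:R]
Beat 14 (L): throw ball5 h=3 -> lands@17:R; in-air after throw: [b6@15:R b4@16:L b5@17:R b2@19:R b3@20:L b1@21:R]
Beat 15 (R): throw ball6 h=3 -> lands@18:L; in-air after throw: [b4@16:L b5@17:R b6@18:L b2@19:R b3@20:L b1@21:R]
Beat 16 (L): throw ball4 h=9 -> lands@25:R; in-air after throw: [b5@17:R b6@18:L b2@19:R b3@20:L b1@21:R b4@25:R]
Ball 6: thrown@6 h=9 -> first land @15; rethrown@15 h=3 -> second land @18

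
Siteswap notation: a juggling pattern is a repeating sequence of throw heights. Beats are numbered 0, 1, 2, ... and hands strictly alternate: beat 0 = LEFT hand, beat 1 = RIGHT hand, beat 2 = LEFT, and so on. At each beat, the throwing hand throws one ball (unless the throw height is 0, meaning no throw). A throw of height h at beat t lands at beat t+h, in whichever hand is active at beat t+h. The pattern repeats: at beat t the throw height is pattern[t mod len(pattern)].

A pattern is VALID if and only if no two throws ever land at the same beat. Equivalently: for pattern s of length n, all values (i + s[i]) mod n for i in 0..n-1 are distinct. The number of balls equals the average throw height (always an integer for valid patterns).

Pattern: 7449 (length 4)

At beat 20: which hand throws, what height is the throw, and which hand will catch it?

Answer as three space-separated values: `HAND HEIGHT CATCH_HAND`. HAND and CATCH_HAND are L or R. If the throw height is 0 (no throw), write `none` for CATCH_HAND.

Answer: L 7 R

Derivation:
Beat 20: 20 mod 2 = 0, so hand = L
Throw height = pattern[20 mod 4] = pattern[0] = 7
Lands at beat 20+7=27, 27 mod 2 = 1, so catch hand = R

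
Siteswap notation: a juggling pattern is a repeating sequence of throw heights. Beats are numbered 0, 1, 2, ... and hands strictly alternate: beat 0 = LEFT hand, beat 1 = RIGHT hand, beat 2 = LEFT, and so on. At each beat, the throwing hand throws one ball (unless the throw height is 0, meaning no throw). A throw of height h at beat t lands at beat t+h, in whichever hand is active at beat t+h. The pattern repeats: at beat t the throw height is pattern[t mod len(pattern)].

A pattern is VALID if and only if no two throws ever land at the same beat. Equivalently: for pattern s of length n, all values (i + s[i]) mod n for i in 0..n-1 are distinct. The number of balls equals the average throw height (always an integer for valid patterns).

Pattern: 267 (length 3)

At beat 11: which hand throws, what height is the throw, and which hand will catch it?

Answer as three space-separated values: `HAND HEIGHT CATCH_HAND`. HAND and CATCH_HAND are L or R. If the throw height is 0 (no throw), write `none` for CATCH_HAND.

Answer: R 7 L

Derivation:
Beat 11: 11 mod 2 = 1, so hand = R
Throw height = pattern[11 mod 3] = pattern[2] = 7
Lands at beat 11+7=18, 18 mod 2 = 0, so catch hand = L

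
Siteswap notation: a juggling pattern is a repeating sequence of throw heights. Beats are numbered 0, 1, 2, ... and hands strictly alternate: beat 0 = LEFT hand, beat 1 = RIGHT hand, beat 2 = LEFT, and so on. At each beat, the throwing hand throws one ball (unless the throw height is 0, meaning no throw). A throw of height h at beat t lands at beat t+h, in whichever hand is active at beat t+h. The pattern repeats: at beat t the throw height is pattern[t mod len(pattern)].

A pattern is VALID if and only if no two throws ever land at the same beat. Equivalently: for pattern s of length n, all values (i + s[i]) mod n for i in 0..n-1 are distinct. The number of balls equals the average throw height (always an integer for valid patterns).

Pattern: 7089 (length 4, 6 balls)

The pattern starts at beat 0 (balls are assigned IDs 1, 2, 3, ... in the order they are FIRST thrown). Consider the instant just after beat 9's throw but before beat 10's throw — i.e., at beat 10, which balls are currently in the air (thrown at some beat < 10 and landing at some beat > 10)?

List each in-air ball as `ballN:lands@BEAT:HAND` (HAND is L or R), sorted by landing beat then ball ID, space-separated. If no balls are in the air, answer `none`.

Answer: ball4:lands@11:R ball3:lands@12:L ball5:lands@14:L ball6:lands@15:R ball1:lands@16:L

Derivation:
Beat 0 (L): throw ball1 h=7 -> lands@7:R; in-air after throw: [b1@7:R]
Beat 2 (L): throw ball2 h=8 -> lands@10:L; in-air after throw: [b1@7:R b2@10:L]
Beat 3 (R): throw ball3 h=9 -> lands@12:L; in-air after throw: [b1@7:R b2@10:L b3@12:L]
Beat 4 (L): throw ball4 h=7 -> lands@11:R; in-air after throw: [b1@7:R b2@10:L b4@11:R b3@12:L]
Beat 6 (L): throw ball5 h=8 -> lands@14:L; in-air after throw: [b1@7:R b2@10:L b4@11:R b3@12:L b5@14:L]
Beat 7 (R): throw ball1 h=9 -> lands@16:L; in-air after throw: [b2@10:L b4@11:R b3@12:L b5@14:L b1@16:L]
Beat 8 (L): throw ball6 h=7 -> lands@15:R; in-air after throw: [b2@10:L b4@11:R b3@12:L b5@14:L b6@15:R b1@16:L]
Beat 10 (L): throw ball2 h=8 -> lands@18:L; in-air after throw: [b4@11:R b3@12:L b5@14:L b6@15:R b1@16:L b2@18:L]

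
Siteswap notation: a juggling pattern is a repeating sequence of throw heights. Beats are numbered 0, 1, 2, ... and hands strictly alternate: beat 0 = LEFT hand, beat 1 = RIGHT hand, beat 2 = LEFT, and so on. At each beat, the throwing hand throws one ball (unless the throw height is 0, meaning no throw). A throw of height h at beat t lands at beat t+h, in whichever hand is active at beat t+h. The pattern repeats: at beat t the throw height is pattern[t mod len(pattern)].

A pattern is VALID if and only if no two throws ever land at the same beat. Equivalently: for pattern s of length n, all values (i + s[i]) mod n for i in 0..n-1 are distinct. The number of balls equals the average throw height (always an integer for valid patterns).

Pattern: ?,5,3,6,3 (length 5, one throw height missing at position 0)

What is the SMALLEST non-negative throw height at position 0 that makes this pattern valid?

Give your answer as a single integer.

Answer: 3

Derivation:
i=0: s[i]=? (unknown)
i=1: (1 + 5) mod 5 = 1
i=2: (2 + 3) mod 5 = 0
i=3: (3 + 6) mod 5 = 4
i=4: (4 + 3) mod 5 = 2
Known residues: [0, 1, 2, 4]; need a permutation of 0..4, so missing residue r = 3
Need (0 + s) mod 5 = 3; smallest s = (3 - 0) mod 5 = 3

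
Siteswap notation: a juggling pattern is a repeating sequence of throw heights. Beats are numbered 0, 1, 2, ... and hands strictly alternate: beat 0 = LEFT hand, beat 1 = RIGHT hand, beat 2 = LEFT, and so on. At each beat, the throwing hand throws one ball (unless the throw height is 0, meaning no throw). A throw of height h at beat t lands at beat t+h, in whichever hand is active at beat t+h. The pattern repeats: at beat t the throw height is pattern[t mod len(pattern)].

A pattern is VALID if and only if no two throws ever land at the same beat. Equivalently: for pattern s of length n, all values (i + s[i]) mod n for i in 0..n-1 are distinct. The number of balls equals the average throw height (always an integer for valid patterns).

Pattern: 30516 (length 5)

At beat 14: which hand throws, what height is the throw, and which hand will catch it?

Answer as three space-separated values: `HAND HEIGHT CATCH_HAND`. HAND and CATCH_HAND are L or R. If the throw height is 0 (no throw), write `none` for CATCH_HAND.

Answer: L 6 L

Derivation:
Beat 14: 14 mod 2 = 0, so hand = L
Throw height = pattern[14 mod 5] = pattern[4] = 6
Lands at beat 14+6=20, 20 mod 2 = 0, so catch hand = L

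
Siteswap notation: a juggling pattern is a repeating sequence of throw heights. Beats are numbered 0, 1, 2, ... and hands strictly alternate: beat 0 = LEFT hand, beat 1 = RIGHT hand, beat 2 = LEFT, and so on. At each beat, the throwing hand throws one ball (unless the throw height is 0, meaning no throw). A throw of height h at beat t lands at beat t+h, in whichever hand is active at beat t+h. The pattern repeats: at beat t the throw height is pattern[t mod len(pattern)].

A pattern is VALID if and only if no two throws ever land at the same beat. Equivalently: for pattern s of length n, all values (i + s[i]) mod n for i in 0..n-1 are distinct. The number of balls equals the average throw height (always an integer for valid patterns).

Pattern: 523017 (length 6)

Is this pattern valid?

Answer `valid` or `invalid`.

Answer: invalid

Derivation:
i=0: (i + s[i]) mod n = (0 + 5) mod 6 = 5
i=1: (i + s[i]) mod n = (1 + 2) mod 6 = 3
i=2: (i + s[i]) mod n = (2 + 3) mod 6 = 5
i=3: (i + s[i]) mod n = (3 + 0) mod 6 = 3
i=4: (i + s[i]) mod n = (4 + 1) mod 6 = 5
i=5: (i + s[i]) mod n = (5 + 7) mod 6 = 0
Residues: [5, 3, 5, 3, 5, 0], distinct: False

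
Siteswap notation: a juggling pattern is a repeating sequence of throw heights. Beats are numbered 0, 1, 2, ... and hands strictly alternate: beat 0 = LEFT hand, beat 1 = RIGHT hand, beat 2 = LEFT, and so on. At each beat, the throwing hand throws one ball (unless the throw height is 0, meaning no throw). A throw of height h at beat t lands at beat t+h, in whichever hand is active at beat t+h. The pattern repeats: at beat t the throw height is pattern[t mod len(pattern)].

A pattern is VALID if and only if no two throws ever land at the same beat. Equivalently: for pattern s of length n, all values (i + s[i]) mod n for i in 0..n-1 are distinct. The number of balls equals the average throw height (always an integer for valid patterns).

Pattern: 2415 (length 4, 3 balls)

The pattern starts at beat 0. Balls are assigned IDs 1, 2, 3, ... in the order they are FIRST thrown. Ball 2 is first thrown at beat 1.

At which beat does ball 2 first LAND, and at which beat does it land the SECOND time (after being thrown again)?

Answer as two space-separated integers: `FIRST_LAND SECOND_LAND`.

Answer: 5 9

Derivation:
Beat 0 (L): throw ball1 h=2 -> lands@2:L; in-air after throw: [b1@2:L]
Beat 1 (R): throw ball2 h=4 -> lands@5:R; in-air after throw: [b1@2:L b2@5:R]
Beat 2 (L): throw ball1 h=1 -> lands@3:R; in-air after throw: [b1@3:R b2@5:R]
Beat 3 (R): throw ball1 h=5 -> lands@8:L; in-air after throw: [b2@5:R b1@8:L]
Beat 4 (L): throw ball3 h=2 -> lands@6:L; in-air after throw: [b2@5:R b3@6:L b1@8:L]
Beat 5 (R): throw ball2 h=4 -> lands@9:R; in-air after throw: [b3@6:L b1@8:L b2@9:R]
Beat 6 (L): throw ball3 h=1 -> lands@7:R; in-air after throw: [b3@7:R b1@8:L b2@9:R]
Beat 7 (R): throw ball3 h=5 -> lands@12:L; in-air after throw: [b1@8:L b2@9:R b3@12:L]
Beat 8 (L): throw ball1 h=2 -> lands@10:L; in-air after throw: [b2@9:R b1@10:L b3@12:L]
Beat 9 (R): throw ball2 h=4 -> lands@13:R; in-air after throw: [b1@10:L b3@12:L b2@13:R]
Ball 2: thrown@1 h=4 -> first land @5; rethrown@5 h=4 -> second land @9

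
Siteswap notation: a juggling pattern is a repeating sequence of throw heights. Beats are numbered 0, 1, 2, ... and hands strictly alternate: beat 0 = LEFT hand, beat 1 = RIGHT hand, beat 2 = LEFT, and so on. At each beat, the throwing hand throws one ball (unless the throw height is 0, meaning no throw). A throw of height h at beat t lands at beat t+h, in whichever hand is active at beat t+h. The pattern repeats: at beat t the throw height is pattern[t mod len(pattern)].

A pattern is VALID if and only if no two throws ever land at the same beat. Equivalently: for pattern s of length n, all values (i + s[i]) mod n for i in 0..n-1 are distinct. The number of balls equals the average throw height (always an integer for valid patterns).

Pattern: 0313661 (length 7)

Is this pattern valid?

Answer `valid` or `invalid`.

i=0: (i + s[i]) mod n = (0 + 0) mod 7 = 0
i=1: (i + s[i]) mod n = (1 + 3) mod 7 = 4
i=2: (i + s[i]) mod n = (2 + 1) mod 7 = 3
i=3: (i + s[i]) mod n = (3 + 3) mod 7 = 6
i=4: (i + s[i]) mod n = (4 + 6) mod 7 = 3
i=5: (i + s[i]) mod n = (5 + 6) mod 7 = 4
i=6: (i + s[i]) mod n = (6 + 1) mod 7 = 0
Residues: [0, 4, 3, 6, 3, 4, 0], distinct: False

Answer: invalid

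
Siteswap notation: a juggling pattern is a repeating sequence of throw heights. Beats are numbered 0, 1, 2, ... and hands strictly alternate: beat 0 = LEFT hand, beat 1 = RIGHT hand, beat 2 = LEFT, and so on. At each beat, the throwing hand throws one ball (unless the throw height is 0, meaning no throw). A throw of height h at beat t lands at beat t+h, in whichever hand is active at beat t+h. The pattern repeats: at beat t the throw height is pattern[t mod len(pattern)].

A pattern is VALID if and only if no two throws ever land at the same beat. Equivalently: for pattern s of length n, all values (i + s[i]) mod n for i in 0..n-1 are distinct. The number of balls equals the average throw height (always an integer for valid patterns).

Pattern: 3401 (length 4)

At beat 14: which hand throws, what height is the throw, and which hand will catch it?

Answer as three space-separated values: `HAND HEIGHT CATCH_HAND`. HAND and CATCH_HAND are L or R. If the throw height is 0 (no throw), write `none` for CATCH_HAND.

Beat 14: 14 mod 2 = 0, so hand = L
Throw height = pattern[14 mod 4] = pattern[2] = 0

Answer: L 0 none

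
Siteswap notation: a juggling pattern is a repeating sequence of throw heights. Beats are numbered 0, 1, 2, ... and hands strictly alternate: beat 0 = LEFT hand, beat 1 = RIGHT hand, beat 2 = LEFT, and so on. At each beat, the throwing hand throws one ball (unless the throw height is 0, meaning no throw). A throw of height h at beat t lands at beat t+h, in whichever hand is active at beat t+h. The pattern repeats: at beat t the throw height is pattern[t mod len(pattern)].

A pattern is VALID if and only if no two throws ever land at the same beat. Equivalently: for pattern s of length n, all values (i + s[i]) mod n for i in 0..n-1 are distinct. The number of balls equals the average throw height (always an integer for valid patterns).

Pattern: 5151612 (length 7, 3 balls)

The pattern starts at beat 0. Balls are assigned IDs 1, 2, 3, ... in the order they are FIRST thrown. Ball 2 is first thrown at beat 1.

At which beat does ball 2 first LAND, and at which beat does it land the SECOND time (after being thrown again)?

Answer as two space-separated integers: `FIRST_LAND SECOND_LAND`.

Answer: 2 7

Derivation:
Beat 0 (L): throw ball1 h=5 -> lands@5:R; in-air after throw: [b1@5:R]
Beat 1 (R): throw ball2 h=1 -> lands@2:L; in-air after throw: [b2@2:L b1@5:R]
Beat 2 (L): throw ball2 h=5 -> lands@7:R; in-air after throw: [b1@5:R b2@7:R]
Beat 3 (R): throw ball3 h=1 -> lands@4:L; in-air after throw: [b3@4:L b1@5:R b2@7:R]
Beat 4 (L): throw ball3 h=6 -> lands@10:L; in-air after throw: [b1@5:R b2@7:R b3@10:L]
Beat 5 (R): throw ball1 h=1 -> lands@6:L; in-air after throw: [b1@6:L b2@7:R b3@10:L]
Beat 6 (L): throw ball1 h=2 -> lands@8:L; in-air after throw: [b2@7:R b1@8:L b3@10:L]
Beat 7 (R): throw ball2 h=5 -> lands@12:L; in-air after throw: [b1@8:L b3@10:L b2@12:L]
Ball 2: thrown@1 h=1 -> first land @2; rethrown@2 h=5 -> second land @7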